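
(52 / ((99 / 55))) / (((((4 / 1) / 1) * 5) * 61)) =13 / 549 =0.02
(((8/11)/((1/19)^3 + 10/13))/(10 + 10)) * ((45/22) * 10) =8025030/8300963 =0.97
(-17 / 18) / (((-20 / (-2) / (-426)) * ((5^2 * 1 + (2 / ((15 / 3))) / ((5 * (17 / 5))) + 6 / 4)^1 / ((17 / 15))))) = 348823 / 202905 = 1.72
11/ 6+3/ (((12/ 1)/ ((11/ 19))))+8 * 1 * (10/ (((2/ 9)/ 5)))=410851/ 228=1801.98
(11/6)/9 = 11/54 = 0.20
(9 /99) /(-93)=-1 /1023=-0.00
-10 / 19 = -0.53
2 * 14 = 28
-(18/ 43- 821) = 35285/ 43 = 820.58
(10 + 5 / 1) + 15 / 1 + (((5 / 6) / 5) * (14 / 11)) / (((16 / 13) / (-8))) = 1889 / 66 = 28.62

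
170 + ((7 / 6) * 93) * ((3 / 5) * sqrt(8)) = 170 + 651 * sqrt(2) / 5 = 354.13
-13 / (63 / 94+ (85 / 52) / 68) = -127088 / 6787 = -18.73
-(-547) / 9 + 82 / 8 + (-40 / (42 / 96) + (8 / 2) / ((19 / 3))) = -94655 / 4788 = -19.77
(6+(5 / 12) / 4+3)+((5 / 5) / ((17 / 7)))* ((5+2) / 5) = 39497 / 4080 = 9.68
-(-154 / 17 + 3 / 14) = 8.84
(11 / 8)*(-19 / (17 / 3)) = -627 / 136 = -4.61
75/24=25/8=3.12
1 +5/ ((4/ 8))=11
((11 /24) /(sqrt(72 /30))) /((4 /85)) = 935 * sqrt(15) /576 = 6.29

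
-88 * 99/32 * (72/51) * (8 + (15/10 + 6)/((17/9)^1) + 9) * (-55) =128115405/289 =443305.90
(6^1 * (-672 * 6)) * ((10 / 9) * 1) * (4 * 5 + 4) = -645120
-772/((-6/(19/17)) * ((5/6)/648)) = 9504864/85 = 111821.93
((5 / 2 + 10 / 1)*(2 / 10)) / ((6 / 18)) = 15 / 2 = 7.50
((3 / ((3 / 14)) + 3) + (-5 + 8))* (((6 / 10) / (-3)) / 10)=-2 / 5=-0.40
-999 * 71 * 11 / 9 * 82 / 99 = -215414 / 3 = -71804.67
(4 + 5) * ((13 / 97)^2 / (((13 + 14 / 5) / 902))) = 6859710 / 743311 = 9.23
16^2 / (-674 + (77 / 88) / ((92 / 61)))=-188416 / 495637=-0.38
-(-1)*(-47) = -47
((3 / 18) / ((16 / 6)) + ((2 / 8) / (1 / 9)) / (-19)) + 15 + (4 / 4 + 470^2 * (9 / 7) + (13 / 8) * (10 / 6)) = 1813266277 / 6384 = 284032.94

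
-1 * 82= -82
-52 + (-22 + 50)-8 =-32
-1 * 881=-881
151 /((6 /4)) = 302 /3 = 100.67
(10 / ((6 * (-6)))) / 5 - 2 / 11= -47 / 198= -0.24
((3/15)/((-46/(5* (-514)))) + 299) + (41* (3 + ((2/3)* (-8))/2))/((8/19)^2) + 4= 1727815/4416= 391.26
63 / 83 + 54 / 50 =1.84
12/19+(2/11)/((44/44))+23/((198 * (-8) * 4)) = 97483/120384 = 0.81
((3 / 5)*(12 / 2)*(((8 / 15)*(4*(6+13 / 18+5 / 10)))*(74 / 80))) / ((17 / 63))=80808 / 425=190.14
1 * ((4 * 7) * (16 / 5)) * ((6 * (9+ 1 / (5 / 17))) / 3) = 55552 / 25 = 2222.08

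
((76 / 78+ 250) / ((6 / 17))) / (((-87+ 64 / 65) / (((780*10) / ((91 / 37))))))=-3078326000 / 117411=-26218.38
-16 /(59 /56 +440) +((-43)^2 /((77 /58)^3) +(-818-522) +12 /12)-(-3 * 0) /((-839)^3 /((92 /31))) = -6188387813269 /11275908567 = -548.82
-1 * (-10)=10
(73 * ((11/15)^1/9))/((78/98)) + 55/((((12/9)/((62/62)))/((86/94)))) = 44752411/989820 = 45.21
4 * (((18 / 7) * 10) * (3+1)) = 2880 / 7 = 411.43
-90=-90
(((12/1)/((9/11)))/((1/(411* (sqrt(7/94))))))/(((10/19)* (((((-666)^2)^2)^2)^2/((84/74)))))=200431* sqrt(658)/2171230858168906607233773895673362435628360171520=0.00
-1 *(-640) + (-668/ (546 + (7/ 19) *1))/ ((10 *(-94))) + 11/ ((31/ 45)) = 49608042588/ 75625585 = 655.97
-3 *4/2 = -6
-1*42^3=-74088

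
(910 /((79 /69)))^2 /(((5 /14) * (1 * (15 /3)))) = 2207847096 /6241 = 353764.96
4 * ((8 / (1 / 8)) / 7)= 256 / 7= 36.57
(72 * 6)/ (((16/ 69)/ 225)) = 419175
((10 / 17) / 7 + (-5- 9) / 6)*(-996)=266596 / 119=2240.30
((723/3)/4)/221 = 241/884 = 0.27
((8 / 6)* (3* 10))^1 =40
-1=-1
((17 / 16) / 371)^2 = 289 / 35236096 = 0.00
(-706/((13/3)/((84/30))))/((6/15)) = -14826/13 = -1140.46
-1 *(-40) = 40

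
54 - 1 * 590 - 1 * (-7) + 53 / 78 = -41209 / 78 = -528.32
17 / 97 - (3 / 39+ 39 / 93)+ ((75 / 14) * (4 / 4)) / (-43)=-10486323 / 23532782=-0.45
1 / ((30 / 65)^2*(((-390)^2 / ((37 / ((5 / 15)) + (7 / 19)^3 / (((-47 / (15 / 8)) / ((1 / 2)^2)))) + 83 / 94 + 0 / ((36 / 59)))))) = 1154172503 / 334236326400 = 0.00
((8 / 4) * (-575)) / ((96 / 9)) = -1725 / 16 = -107.81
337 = 337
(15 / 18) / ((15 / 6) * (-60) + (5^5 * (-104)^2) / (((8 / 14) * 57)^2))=1083 / 41210060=0.00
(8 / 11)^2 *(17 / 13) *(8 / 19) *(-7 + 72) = 43520 / 2299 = 18.93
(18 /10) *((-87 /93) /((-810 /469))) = 13601 /13950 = 0.97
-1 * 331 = -331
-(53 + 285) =-338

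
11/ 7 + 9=74/ 7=10.57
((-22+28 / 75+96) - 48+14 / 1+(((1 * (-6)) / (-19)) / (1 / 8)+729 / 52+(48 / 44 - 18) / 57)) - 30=21699779 / 815100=26.62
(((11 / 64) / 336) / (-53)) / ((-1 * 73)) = 11 / 83198976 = 0.00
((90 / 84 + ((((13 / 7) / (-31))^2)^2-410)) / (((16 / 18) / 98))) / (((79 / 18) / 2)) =-146893098446793 / 7149899582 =-20544.78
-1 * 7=-7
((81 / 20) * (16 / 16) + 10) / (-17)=-281 / 340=-0.83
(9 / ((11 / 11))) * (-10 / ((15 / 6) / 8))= -288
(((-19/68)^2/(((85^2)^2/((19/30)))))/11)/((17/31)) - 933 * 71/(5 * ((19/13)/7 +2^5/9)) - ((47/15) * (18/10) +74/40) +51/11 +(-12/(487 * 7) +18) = -49872905554409611976046337/14231704427425092300000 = -3504.35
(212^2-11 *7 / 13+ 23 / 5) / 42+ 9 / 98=6816891 / 6370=1070.16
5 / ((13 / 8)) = 40 / 13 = 3.08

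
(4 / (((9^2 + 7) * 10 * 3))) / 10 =1 / 6600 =0.00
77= 77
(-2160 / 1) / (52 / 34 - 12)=18360 / 89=206.29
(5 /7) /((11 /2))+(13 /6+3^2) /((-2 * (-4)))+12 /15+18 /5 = 109507 /18480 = 5.93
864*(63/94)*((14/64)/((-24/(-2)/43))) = 170667/376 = 453.90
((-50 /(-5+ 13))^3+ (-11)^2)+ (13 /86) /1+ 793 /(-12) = -1560985 /8256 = -189.07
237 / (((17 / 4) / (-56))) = -53088 / 17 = -3122.82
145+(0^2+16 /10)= 733 /5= 146.60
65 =65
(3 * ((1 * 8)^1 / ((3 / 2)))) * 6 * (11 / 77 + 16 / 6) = 1888 / 7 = 269.71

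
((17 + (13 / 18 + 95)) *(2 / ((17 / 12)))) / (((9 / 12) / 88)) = 2856832 / 153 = 18672.10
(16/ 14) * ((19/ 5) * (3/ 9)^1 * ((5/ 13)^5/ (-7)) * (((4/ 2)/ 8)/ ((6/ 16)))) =-190000/ 163740213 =-0.00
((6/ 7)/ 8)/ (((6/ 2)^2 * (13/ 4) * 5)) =1/ 1365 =0.00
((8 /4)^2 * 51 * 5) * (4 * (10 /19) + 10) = 234600 /19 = 12347.37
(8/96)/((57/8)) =2/171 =0.01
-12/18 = -2/3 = -0.67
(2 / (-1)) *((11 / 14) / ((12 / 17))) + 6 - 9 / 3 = 0.77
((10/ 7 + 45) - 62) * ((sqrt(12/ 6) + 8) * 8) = -6976/ 7 - 872 * sqrt(2)/ 7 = -1172.74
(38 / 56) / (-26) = -19 / 728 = -0.03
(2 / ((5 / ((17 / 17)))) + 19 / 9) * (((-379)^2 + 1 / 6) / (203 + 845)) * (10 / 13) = 97388711 / 367848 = 264.75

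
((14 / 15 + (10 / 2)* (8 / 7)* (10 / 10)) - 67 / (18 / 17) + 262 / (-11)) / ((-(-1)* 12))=-557507 / 83160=-6.70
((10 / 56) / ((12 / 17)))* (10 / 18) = 425 / 3024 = 0.14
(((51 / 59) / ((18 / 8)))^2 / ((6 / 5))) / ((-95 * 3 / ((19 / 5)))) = -2312 / 1409805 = -0.00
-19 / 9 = -2.11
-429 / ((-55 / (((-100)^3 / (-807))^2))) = 2600000000000 / 217083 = 11976985.76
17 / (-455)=-17 / 455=-0.04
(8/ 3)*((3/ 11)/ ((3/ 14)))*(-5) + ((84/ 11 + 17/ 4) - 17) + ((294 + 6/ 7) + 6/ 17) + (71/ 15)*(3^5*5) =8602453/ 1428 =6024.13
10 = 10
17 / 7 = 2.43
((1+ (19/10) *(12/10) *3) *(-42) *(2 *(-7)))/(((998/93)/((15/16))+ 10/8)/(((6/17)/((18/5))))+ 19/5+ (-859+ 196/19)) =-814572864/126407459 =-6.44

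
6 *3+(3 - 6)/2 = 33/2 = 16.50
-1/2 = -0.50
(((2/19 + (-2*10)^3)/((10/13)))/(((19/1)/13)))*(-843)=10827349533/1805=5998531.60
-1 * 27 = -27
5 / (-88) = -5 / 88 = -0.06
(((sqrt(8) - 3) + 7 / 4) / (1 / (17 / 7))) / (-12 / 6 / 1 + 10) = -85 / 224 + 17*sqrt(2) / 28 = 0.48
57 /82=0.70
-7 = -7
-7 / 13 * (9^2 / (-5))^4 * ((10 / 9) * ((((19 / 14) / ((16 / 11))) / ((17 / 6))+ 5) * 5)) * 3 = -145598359329 / 44200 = -3294080.53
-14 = -14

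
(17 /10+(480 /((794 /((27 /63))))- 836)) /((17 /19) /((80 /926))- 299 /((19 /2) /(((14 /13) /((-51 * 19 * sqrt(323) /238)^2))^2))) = -25219548908093855288844 /313159957489531073033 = -80.53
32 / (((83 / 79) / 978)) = 2472384 / 83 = 29787.76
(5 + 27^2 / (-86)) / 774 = -299 / 66564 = -0.00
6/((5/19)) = 114/5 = 22.80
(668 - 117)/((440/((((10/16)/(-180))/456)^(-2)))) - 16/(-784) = 58206616215607/2695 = 21598002306.35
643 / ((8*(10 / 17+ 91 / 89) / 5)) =4864295 / 19496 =249.50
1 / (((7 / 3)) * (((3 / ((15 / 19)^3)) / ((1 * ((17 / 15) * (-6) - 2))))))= -29700 / 48013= -0.62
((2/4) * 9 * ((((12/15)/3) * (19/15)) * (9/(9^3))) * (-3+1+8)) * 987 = 111.13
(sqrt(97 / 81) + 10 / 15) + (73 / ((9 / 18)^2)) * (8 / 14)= sqrt(97) / 9 + 3518 / 21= 168.62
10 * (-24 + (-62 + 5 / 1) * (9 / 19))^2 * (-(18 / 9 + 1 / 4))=-117045 / 2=-58522.50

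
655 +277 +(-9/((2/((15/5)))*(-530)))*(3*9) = 988649/1060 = 932.69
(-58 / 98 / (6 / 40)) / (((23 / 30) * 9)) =-5800 / 10143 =-0.57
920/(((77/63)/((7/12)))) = 4830/11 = 439.09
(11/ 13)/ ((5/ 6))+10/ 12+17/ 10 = 692/ 195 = 3.55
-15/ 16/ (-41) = 15/ 656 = 0.02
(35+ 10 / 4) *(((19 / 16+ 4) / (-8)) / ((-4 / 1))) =6225 / 1024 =6.08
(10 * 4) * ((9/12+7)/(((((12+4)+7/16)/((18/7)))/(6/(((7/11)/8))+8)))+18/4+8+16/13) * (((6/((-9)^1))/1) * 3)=-1539653880/167531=-9190.26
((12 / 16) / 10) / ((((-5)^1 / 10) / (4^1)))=-3 / 5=-0.60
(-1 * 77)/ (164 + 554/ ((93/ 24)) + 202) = -341/ 2254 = -0.15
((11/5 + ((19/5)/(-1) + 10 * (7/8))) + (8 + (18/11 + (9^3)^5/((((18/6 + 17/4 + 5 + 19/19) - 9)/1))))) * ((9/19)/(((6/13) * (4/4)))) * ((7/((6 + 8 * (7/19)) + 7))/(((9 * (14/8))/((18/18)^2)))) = 785131517054533571/566610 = 1385664773044.13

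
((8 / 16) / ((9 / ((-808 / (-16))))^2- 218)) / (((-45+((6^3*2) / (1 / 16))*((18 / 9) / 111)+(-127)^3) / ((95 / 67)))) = 1887185 / 1188456203286352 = 0.00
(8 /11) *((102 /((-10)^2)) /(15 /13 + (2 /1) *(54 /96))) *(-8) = -56576 /21725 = -2.60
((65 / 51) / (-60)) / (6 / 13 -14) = 169 / 107712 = 0.00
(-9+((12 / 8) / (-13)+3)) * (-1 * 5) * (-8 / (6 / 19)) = -10070 / 13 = -774.62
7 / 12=0.58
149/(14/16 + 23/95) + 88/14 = 830036/5943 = 139.67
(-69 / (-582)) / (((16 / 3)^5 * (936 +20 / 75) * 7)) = 83835 / 19998181425152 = 0.00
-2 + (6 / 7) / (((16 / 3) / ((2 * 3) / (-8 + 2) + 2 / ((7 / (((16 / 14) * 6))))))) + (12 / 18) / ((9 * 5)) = -1.83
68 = 68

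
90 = 90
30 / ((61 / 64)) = 1920 / 61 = 31.48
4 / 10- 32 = -158 / 5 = -31.60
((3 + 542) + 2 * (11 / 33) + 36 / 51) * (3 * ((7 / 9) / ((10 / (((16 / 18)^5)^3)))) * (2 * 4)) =5490310158229700608 / 31501343210481297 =174.29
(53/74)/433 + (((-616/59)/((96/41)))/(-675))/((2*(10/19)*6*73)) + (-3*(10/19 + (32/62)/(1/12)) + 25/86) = -33748288216661341739/1698691475864268000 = -19.87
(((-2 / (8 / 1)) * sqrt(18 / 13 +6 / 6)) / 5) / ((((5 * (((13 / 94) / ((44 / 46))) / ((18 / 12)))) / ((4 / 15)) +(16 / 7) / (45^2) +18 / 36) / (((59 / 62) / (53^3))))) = -86476005 * sqrt(403) / 8119944376161631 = -0.00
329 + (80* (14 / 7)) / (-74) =12093 / 37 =326.84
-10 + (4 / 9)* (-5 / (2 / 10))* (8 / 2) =-490 / 9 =-54.44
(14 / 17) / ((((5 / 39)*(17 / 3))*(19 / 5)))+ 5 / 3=32369 / 16473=1.96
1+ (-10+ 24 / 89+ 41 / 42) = -28985 / 3738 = -7.75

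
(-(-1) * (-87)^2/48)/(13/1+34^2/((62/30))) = 0.28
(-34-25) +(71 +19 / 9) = 127 / 9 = 14.11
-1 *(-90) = 90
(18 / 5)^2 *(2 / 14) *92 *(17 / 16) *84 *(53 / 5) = 20142756 / 125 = 161142.05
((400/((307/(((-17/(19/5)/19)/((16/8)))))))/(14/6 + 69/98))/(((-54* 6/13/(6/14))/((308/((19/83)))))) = 19773754000/16923615381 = 1.17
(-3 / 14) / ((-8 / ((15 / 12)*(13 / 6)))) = 65 / 896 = 0.07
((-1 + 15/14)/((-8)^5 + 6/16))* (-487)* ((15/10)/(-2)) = -1461/1834987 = -0.00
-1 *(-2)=2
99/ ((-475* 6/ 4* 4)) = -33/ 950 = -0.03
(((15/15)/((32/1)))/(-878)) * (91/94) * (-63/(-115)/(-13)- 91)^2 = -8104857103/28378628200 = -0.29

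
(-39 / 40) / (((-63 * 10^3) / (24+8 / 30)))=169 / 450000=0.00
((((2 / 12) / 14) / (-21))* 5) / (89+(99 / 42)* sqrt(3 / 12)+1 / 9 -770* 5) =0.00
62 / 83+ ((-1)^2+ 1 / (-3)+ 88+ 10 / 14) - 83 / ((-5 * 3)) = 277896 / 2905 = 95.66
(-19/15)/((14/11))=-209/210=-1.00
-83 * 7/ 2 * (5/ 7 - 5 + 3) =747/ 2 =373.50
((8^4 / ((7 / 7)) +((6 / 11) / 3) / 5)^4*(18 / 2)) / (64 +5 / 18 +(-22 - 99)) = -417273674947931473185312 / 9342788125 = -44662649881930.34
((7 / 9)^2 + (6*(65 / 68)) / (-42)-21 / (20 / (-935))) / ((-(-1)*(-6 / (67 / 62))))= -634329401 / 3585708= -176.90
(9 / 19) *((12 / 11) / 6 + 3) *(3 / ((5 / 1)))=189 / 209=0.90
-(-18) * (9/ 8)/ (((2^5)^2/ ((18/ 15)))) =243/ 10240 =0.02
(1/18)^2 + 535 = 173341/324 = 535.00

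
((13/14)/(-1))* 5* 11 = -715/14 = -51.07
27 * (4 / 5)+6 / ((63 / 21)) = 118 / 5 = 23.60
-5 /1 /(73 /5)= -25 /73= -0.34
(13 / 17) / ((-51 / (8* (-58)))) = 6032 / 867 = 6.96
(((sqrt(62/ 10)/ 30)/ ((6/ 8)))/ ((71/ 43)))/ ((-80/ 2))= -43*sqrt(155)/ 319500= -0.00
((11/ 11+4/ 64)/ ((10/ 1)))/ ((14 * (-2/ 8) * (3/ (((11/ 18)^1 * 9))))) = -187/ 3360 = -0.06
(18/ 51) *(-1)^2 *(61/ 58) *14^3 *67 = 33644184/ 493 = 68243.78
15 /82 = 0.18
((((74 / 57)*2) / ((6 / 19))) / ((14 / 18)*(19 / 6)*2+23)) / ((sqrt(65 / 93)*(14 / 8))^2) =165168 / 1200745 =0.14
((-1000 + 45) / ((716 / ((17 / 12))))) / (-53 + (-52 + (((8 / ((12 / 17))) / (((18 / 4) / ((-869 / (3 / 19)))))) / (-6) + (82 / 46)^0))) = -1315035 / 1535396128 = -0.00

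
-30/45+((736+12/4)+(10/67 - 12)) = 146023/201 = 726.48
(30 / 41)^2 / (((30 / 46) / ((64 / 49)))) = 88320 / 82369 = 1.07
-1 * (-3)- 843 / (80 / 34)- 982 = -53491 / 40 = -1337.28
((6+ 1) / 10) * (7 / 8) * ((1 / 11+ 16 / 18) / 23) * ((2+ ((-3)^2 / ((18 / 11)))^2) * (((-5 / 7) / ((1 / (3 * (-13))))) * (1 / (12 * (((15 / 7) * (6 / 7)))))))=18598489 / 17487360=1.06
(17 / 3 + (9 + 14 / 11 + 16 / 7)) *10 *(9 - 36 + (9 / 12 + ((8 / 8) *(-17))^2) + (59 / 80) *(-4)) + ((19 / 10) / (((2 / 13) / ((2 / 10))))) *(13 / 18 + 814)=1368292327 / 27720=49361.20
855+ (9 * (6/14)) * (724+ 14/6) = 25596/7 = 3656.57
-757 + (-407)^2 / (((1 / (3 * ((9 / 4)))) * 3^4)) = 156565 / 12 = 13047.08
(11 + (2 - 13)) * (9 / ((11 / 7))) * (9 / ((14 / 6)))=0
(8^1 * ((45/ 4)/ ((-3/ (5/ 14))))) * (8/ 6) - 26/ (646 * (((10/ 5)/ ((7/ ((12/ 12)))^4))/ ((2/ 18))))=-799891/ 40698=-19.65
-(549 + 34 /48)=-13193 /24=-549.71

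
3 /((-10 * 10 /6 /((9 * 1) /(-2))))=81 /100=0.81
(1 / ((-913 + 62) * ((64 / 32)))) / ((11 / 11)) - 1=-1703 / 1702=-1.00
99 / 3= 33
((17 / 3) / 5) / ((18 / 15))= 17 / 18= 0.94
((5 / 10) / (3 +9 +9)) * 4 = 2 / 21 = 0.10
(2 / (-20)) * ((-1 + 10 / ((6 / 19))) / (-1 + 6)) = -46 / 75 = -0.61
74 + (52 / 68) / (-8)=10051 / 136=73.90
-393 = -393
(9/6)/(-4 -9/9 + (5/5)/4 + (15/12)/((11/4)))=-22/63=-0.35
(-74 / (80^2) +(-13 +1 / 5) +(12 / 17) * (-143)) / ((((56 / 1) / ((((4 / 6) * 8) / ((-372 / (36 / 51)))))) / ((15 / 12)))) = 6188149 / 240817920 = 0.03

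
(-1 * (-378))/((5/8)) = 3024/5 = 604.80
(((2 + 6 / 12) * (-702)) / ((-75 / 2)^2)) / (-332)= 39 / 10375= 0.00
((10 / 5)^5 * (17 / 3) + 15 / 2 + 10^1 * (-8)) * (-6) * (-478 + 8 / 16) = 623615 / 2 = 311807.50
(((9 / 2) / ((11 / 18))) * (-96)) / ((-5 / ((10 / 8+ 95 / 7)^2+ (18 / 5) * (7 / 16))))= 421507314 / 13475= 31280.69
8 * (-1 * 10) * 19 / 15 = -304 / 3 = -101.33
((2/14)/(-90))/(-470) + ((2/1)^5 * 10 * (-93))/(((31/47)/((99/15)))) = -88176211199/296100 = -297792.00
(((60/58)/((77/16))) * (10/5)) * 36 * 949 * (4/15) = 8745984/2233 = 3916.70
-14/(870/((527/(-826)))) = 527/51330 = 0.01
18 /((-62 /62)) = -18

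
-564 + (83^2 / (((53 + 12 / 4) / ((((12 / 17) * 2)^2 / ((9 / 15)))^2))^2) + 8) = -98623341162604 / 341812114609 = -288.53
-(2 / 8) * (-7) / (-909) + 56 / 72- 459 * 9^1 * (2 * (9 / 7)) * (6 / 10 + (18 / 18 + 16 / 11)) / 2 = -3244233101 / 199980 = -16222.79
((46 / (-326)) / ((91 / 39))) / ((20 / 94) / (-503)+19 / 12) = -19574748 / 512376319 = -0.04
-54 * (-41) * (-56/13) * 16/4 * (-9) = 4463424/13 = 343340.31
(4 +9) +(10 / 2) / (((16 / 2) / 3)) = 119 / 8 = 14.88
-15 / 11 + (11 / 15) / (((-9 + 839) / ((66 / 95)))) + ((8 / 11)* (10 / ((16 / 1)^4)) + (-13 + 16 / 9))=-12.59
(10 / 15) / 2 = 1 / 3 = 0.33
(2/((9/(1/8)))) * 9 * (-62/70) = -31/140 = -0.22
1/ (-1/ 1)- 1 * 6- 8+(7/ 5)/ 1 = -68/ 5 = -13.60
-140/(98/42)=-60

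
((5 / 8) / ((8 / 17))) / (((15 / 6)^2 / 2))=0.42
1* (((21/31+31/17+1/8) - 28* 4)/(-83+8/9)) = 4150089/3115624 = 1.33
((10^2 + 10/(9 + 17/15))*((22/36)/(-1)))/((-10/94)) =793595/1368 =580.11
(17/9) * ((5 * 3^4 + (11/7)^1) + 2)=48620/63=771.75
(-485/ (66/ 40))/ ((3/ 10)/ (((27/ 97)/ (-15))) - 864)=19400/ 58091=0.33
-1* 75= -75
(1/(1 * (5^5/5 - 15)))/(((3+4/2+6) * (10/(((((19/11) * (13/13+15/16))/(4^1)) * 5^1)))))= 589/9447680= 0.00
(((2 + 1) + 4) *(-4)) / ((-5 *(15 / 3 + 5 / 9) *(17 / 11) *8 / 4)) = 693 / 2125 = 0.33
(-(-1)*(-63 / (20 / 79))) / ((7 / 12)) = -426.60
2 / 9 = 0.22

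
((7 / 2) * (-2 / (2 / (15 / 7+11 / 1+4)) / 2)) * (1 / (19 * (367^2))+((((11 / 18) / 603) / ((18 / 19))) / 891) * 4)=-525790120 / 3374829406251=-0.00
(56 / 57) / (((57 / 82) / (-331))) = -1519952 / 3249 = -467.82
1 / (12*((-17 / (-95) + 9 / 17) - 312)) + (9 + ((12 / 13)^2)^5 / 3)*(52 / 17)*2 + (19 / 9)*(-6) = 3623121173470680929 / 83659828749541824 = 43.31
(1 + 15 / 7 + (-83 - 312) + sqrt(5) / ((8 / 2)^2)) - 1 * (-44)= -2435 / 7 + sqrt(5) / 16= -347.72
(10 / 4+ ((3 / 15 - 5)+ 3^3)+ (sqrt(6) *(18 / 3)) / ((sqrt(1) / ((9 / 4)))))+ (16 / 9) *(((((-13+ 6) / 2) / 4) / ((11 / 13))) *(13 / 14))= 56.06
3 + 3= 6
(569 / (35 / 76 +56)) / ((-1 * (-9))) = 43244 / 38619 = 1.12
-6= -6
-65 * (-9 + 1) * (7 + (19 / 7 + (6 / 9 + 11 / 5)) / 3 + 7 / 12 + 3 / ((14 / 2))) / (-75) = -46202 / 675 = -68.45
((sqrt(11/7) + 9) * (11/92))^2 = 1089 * sqrt(77)/29624 + 34969/29624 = 1.50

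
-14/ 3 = -4.67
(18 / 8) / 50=9 / 200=0.04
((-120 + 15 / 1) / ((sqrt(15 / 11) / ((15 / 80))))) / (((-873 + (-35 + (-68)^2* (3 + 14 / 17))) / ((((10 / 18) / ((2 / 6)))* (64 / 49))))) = -5* sqrt(165) / 29351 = -0.00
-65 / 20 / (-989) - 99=-391631 / 3956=-99.00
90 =90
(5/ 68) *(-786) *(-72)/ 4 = 17685/ 17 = 1040.29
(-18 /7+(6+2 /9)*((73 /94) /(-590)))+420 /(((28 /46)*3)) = 198650566 /873495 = 227.42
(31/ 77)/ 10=31/ 770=0.04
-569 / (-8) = 71.12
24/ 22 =12/ 11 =1.09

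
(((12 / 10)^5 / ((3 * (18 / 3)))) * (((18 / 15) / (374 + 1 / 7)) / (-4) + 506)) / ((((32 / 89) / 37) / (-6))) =-130917683601 / 3031250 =-43189.34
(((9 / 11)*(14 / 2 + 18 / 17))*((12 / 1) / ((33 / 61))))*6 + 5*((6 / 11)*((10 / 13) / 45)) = 70403108 / 80223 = 877.59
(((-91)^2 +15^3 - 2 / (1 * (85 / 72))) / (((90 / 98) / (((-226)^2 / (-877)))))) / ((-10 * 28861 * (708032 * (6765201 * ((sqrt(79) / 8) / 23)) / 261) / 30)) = 183413047708 * sqrt(79) / 18812020162233428325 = 0.00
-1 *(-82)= 82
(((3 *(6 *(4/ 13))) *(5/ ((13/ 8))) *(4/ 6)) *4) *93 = 714240/ 169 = 4226.27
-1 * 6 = -6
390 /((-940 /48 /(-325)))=304200 /47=6472.34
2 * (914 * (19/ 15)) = 34732/ 15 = 2315.47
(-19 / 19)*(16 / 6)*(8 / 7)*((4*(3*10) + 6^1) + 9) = -2880 / 7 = -411.43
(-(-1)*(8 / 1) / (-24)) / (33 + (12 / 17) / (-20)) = -85 / 8406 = -0.01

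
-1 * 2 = -2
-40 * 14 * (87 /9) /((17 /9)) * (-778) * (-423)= -943144687.06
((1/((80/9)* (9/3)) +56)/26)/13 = 4483/27040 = 0.17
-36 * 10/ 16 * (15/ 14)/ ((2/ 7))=-84.38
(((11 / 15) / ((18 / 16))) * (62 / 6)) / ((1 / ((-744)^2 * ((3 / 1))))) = 167782912 / 15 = 11185527.47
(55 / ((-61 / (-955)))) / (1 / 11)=577775 / 61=9471.72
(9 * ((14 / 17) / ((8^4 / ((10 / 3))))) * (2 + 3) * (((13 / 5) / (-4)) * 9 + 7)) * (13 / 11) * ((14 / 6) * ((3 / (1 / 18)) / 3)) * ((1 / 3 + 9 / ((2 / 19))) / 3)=37726325 / 765952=49.25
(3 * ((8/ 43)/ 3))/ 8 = 1/ 43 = 0.02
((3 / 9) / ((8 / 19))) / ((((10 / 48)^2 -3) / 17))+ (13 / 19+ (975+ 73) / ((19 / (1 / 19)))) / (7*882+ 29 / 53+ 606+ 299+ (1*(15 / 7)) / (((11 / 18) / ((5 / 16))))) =-646847499416752 / 142118667428673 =-4.55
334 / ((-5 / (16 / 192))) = -167 / 30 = -5.57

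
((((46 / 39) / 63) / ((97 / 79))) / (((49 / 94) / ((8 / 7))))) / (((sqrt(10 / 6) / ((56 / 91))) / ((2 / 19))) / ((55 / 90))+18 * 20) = 169300443136 / 1808215159357971 - 4569188096 * sqrt(15) / 2086402106951505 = 0.00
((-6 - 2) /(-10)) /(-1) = -4 /5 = -0.80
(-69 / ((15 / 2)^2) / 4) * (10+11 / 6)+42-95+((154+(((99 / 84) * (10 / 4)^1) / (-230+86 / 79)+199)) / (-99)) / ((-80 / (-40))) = -8873057069 / 151905600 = -58.41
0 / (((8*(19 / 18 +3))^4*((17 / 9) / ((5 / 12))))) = 0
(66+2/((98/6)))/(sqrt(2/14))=3240 * sqrt(7)/49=174.94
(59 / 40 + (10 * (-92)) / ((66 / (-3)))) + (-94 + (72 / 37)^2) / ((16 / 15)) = -12433247 / 301180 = -41.28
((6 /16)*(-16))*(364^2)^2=-105331140096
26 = 26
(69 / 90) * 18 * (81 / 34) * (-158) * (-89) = 39296259 / 85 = 462308.93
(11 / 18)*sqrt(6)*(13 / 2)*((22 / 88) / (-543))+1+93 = 94 - 143*sqrt(6) / 78192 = 94.00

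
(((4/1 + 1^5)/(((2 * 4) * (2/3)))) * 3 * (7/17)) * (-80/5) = -315/17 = -18.53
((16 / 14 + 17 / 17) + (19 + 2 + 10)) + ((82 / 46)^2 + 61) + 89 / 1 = 689945 / 3703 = 186.32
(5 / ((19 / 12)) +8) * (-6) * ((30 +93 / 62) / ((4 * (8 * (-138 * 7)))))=477 / 6992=0.07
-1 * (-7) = 7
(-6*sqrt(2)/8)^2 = 9/8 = 1.12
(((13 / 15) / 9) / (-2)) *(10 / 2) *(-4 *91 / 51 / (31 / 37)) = 87542 / 42687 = 2.05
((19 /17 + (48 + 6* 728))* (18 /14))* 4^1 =2703276 /119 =22716.61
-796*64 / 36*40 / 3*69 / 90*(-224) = 262463488 / 81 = 3240289.98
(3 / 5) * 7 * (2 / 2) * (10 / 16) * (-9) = -189 / 8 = -23.62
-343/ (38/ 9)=-3087/ 38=-81.24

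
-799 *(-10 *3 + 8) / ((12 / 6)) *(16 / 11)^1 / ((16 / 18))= 14382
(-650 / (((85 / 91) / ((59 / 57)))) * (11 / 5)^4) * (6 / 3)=-4087591508 / 121125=-33746.89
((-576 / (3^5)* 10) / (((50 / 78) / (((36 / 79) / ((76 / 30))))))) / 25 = -9984 / 37525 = -0.27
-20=-20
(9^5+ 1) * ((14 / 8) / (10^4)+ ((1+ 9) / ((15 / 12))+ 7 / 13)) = 504206.49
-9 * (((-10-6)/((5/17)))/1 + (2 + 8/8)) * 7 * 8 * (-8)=-1036224/5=-207244.80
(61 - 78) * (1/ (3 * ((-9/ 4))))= 68/ 27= 2.52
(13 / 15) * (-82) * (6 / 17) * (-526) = 1121432 / 85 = 13193.32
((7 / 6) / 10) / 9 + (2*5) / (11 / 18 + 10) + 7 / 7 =201677 / 103140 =1.96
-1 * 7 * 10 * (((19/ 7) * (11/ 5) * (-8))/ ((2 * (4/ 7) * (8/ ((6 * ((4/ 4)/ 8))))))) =4389/ 16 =274.31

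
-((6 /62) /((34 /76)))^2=-12996 /277729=-0.05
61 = 61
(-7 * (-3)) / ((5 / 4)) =84 / 5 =16.80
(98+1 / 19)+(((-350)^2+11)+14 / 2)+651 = 2342074 / 19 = 123267.05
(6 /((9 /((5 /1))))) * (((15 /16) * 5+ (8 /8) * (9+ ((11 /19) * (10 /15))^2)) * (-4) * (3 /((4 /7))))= -25174625 /25992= -968.55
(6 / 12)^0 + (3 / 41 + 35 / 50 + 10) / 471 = 197527 / 193110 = 1.02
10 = 10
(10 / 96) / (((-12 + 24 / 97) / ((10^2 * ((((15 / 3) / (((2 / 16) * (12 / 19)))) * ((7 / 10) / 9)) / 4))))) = -16975 / 15552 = -1.09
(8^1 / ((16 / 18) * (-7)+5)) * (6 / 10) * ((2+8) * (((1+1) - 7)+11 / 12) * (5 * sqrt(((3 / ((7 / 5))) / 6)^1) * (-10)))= -6300 * sqrt(70) / 11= -4791.78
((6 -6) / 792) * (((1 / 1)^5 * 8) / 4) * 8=0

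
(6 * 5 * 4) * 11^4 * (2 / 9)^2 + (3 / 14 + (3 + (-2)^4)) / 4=131190623 / 1512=86766.29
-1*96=-96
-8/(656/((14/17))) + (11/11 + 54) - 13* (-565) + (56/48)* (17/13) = 402390797/54366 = 7401.52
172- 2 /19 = 3266 /19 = 171.89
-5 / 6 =-0.83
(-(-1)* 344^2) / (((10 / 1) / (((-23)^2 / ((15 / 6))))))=62599744 / 25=2503989.76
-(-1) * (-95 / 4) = -95 / 4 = -23.75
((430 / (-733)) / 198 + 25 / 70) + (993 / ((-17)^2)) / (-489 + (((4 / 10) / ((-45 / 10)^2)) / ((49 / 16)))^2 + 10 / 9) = 19583472365352798325 / 56414162449687812462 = 0.35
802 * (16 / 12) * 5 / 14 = 8020 / 21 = 381.90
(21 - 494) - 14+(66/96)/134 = -1044117/2144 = -486.99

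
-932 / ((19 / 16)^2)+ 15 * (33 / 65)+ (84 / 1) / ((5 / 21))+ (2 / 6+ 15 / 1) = -20074609 / 70395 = -285.17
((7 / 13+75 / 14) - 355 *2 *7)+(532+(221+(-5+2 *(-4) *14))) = -787715 / 182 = -4328.10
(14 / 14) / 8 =1 / 8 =0.12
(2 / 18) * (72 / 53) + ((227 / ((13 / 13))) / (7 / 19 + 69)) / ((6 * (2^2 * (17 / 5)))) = 5444897 / 28500432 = 0.19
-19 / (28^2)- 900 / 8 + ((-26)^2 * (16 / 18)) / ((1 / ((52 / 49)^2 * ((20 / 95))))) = 196699847 / 6569136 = 29.94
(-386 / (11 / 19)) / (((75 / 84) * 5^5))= -205352 / 859375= -0.24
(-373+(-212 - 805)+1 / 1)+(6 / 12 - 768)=-4313 / 2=-2156.50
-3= -3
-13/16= -0.81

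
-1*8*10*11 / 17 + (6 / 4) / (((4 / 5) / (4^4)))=7280 / 17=428.24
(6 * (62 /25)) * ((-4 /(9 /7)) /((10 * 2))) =-868 /375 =-2.31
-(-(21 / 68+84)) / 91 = 63 / 68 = 0.93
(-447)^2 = 199809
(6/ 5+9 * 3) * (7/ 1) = 987/ 5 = 197.40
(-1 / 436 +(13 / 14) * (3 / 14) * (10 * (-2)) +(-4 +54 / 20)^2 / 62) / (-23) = 0.17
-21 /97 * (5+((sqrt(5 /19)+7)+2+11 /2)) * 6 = -2457 /97 -126 * sqrt(95) /1843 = -26.00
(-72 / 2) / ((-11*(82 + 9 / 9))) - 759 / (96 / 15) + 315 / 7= -2148963 / 29216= -73.55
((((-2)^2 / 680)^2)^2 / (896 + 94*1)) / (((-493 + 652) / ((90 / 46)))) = 1 / 67195985340000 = 0.00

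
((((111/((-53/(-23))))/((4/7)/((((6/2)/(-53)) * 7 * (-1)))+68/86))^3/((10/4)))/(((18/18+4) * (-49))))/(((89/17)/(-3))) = 4374051694973467830603/465669686477020222900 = 9.39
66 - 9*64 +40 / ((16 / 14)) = -475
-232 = -232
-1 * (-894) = 894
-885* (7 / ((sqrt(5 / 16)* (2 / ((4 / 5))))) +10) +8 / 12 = -26548 / 3- 9912* sqrt(5) / 5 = -13282.11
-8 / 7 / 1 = -8 / 7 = -1.14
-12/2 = -6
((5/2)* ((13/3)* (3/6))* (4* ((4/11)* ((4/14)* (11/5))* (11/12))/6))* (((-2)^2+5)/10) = 0.68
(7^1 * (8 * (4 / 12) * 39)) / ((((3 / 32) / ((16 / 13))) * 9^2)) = 28672 / 243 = 117.99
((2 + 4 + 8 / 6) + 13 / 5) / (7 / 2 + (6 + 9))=298 / 555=0.54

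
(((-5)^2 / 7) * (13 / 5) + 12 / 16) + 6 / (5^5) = 878293 / 87500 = 10.04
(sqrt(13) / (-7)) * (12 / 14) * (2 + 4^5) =-6156 * sqrt(13) / 49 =-452.97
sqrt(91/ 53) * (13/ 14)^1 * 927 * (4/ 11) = 24102 * sqrt(4823)/ 4081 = 410.15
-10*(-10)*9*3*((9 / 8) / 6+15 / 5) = 34425 / 4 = 8606.25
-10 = -10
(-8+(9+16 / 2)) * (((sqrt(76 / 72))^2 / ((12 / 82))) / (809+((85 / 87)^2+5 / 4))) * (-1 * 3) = -5896251 / 24560029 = -0.24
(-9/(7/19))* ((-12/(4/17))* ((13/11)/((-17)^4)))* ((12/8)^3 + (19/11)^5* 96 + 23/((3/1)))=12776938388253/487406034808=26.21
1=1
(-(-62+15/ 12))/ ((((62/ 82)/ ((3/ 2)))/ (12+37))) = 1464561/ 248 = 5905.49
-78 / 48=-13 / 8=-1.62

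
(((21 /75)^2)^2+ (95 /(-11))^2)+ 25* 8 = 12978806146 /47265625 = 274.59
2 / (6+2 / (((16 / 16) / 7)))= 1 / 10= 0.10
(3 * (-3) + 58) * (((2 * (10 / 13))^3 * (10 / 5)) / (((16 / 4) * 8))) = 24500 / 2197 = 11.15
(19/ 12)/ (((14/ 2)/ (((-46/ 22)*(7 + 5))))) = -437/ 77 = -5.68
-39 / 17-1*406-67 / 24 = -167723 / 408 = -411.09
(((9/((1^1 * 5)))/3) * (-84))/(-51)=84/85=0.99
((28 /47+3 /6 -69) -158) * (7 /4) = -148645 /376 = -395.33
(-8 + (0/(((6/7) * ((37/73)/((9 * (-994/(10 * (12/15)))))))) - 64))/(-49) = 72/49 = 1.47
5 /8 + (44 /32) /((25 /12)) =257 /200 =1.28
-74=-74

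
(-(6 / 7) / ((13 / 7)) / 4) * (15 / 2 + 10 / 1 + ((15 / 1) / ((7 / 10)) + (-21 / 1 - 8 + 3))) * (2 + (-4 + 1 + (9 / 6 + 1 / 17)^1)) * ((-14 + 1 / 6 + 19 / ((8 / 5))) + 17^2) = -239.29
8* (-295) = -2360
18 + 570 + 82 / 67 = 39478 / 67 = 589.22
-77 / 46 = -1.67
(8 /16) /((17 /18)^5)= 944784 /1419857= 0.67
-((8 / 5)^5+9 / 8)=-290269 / 25000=-11.61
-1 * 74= -74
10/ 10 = 1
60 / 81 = 0.74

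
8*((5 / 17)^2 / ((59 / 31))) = 6200 / 17051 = 0.36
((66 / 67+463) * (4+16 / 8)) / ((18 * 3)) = 31087 / 603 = 51.55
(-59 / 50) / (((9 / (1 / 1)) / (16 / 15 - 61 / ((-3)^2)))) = 15163 / 20250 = 0.75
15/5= 3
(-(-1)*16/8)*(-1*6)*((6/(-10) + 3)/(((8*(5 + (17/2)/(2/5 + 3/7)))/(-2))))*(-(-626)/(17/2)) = 871392/25075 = 34.75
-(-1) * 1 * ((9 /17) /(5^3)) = 9 /2125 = 0.00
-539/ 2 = -269.50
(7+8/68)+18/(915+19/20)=2222719/311423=7.14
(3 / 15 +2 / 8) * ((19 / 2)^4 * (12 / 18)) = 390963 / 160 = 2443.52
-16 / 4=-4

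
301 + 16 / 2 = 309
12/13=0.92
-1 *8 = -8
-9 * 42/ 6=-63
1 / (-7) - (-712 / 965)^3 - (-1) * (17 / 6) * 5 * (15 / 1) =2676686525417 / 12580849750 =212.76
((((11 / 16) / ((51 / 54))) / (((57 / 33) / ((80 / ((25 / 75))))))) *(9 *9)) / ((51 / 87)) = 76741830 / 5491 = 13975.93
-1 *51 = -51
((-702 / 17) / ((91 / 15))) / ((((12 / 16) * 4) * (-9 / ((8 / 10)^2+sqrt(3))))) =96 / 595+30 * sqrt(3) / 119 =0.60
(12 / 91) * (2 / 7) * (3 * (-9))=-648 / 637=-1.02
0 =0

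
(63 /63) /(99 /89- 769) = -89 /68342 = -0.00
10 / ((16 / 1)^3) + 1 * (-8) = -16379 / 2048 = -8.00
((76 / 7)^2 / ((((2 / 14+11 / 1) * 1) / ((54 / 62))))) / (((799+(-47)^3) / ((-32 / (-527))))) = -51984 / 9572648813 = -0.00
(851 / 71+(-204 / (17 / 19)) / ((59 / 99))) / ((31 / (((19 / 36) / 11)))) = -29495657 / 51424164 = -0.57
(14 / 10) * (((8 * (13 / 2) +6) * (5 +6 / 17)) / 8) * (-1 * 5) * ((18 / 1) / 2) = -166257 / 68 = -2444.96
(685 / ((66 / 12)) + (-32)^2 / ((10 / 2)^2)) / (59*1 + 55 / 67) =1524719 / 551100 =2.77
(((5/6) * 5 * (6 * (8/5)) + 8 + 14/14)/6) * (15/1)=245/2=122.50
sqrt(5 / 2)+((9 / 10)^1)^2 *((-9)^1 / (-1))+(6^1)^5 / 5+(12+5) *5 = 1649.07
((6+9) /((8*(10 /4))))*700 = 525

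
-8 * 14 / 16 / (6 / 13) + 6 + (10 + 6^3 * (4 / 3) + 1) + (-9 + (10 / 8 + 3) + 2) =3445 / 12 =287.08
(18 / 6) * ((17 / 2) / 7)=51 / 14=3.64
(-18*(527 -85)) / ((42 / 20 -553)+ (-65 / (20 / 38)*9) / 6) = 10.81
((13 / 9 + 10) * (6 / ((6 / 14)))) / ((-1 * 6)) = -721 / 27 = -26.70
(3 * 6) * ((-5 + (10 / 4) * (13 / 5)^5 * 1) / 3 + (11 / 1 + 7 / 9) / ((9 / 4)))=10386161 / 5625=1846.43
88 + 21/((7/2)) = 94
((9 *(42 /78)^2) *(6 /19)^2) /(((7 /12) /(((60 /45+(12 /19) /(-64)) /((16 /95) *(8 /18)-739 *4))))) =-433755 /2171676364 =-0.00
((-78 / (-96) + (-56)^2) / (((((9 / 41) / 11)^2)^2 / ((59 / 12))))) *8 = 122508640864747951 / 157464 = 778010471375.98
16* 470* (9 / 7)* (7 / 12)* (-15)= -84600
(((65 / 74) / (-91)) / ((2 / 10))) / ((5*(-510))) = 1 / 52836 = 0.00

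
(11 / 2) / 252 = 11 / 504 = 0.02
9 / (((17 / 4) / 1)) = 36 / 17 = 2.12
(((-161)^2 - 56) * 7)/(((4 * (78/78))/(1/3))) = 181055/12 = 15087.92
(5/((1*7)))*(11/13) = 55/91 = 0.60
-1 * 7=-7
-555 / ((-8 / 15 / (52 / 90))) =2405 / 4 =601.25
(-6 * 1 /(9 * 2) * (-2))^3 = 8 /27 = 0.30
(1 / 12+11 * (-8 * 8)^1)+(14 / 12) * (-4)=-8503 / 12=-708.58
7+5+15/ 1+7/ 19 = 520/ 19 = 27.37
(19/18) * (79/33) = 1501/594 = 2.53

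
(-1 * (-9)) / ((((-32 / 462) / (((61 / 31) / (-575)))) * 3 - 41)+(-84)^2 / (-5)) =-0.01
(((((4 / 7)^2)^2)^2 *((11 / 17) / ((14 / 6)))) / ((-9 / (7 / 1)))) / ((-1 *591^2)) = 720896 / 102690308362131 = 0.00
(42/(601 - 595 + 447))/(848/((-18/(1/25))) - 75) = -3150/2612149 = -0.00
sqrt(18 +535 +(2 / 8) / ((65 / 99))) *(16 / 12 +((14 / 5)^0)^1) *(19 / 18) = 133 *sqrt(9352135) / 7020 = 57.94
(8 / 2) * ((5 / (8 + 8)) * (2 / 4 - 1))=-5 / 8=-0.62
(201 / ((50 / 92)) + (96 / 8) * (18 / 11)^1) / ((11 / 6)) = 642636 / 3025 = 212.44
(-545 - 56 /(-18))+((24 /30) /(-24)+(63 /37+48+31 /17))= -27761317 /56610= -490.40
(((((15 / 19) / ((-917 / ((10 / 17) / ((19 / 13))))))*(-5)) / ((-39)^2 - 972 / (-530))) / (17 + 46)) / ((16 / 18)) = 430625 / 21196329565404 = 0.00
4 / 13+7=95 / 13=7.31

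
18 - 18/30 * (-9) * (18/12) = 261/10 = 26.10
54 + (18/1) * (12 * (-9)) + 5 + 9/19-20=-1904.53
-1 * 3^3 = -27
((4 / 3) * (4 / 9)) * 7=112 / 27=4.15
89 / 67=1.33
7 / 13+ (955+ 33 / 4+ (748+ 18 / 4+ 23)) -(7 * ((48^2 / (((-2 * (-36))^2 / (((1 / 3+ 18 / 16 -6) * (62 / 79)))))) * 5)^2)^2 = -205730182409259555097 / 1076382839829492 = -191131.05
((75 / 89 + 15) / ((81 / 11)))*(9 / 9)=5170 / 2403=2.15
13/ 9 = 1.44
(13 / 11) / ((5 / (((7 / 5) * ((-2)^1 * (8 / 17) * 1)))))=-1456 / 4675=-0.31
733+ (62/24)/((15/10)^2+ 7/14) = 24220/33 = 733.94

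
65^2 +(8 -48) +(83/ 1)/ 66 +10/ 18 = 828989/ 198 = 4186.81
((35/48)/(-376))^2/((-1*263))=-1225/85667069952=-0.00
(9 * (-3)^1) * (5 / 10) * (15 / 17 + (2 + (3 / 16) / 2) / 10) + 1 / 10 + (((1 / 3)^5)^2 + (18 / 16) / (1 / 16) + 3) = 817417483 / 128490624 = 6.36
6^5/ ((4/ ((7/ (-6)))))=-2268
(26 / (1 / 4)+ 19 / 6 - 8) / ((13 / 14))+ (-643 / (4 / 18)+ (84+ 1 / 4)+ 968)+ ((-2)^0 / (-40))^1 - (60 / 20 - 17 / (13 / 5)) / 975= -175875917 / 101400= -1734.48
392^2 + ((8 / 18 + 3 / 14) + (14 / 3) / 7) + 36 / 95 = 1839378481 / 11970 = 153665.70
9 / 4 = 2.25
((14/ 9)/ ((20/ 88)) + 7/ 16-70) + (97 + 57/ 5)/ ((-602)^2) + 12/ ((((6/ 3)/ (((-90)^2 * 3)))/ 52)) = 98912859740431/ 13046544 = 7581537.28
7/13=0.54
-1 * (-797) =797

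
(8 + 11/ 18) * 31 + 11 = 5003/ 18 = 277.94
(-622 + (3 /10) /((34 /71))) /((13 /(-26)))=211267 /170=1242.75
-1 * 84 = -84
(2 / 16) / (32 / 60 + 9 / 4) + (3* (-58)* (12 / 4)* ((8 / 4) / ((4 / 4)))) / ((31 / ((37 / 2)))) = -6450411 / 10354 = -622.99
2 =2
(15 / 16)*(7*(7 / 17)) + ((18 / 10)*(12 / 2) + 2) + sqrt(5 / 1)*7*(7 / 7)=21083 / 1360 + 7*sqrt(5)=31.15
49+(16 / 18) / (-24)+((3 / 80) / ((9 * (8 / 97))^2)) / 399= 2700696769 / 55157760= 48.96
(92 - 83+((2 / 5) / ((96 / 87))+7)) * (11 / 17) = 847 / 80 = 10.59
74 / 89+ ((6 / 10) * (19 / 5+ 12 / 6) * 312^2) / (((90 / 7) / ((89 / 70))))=1863445658 / 55625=33500.15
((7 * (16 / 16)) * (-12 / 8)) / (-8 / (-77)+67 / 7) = -1617 / 1490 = -1.09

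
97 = 97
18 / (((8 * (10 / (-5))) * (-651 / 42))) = 0.07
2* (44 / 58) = 44 / 29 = 1.52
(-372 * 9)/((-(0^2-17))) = -3348/17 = -196.94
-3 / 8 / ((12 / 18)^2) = -27 / 32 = -0.84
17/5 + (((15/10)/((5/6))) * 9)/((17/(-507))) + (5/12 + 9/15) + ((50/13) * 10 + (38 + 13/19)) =-101173753/251940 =-401.58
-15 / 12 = -5 / 4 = -1.25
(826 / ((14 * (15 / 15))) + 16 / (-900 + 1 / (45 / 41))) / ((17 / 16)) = 38181776 / 687803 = 55.51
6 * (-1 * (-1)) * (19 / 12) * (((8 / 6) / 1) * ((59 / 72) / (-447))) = -1121 / 48276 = -0.02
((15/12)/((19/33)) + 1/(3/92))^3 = 419685050303/11852352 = 35409.43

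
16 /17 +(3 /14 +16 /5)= 4.36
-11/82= -0.13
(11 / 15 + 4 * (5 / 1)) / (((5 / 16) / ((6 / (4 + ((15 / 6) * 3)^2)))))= 39808 / 6025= 6.61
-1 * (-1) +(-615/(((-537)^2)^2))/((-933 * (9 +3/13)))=620681460722237/620681460721704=1.00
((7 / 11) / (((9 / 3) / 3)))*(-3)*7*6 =-882 / 11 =-80.18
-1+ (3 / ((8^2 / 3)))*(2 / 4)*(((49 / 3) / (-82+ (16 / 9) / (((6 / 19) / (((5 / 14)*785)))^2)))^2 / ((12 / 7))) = -1.00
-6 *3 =-18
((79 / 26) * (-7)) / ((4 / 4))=-553 / 26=-21.27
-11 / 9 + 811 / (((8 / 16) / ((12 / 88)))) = 219.96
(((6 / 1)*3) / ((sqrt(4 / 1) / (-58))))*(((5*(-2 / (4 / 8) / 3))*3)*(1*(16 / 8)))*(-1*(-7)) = 146160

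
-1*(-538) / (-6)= -269 / 3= -89.67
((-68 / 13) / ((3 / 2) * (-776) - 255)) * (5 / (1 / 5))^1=1700 / 18447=0.09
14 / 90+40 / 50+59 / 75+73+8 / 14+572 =647.31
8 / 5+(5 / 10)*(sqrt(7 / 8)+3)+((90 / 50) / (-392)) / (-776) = 3.57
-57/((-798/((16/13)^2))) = 128/1183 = 0.11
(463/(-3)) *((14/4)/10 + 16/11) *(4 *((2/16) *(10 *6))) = -183811/22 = -8355.05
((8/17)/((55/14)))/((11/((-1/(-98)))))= 8/71995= 0.00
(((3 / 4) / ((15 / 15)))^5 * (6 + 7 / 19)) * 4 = 29403 / 4864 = 6.05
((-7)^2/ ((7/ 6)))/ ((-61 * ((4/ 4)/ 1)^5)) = -42/ 61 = -0.69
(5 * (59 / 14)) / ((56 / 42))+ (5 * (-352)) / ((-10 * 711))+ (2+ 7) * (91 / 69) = 25568861 / 915768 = 27.92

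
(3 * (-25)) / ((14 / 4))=-150 / 7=-21.43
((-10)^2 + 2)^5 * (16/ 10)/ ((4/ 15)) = 66244848192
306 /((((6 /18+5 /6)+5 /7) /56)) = 719712 /79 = 9110.28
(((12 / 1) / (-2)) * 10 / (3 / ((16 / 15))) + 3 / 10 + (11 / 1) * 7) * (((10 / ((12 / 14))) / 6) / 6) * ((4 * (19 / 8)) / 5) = 223307 / 6480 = 34.46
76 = 76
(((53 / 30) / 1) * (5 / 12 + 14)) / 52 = 9169 / 18720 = 0.49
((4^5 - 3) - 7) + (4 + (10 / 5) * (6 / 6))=1020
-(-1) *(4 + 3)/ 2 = 7/ 2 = 3.50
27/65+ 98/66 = 4076/2145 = 1.90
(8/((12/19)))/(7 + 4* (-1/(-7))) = 266/159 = 1.67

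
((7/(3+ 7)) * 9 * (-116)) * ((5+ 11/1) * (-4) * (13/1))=3040128/5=608025.60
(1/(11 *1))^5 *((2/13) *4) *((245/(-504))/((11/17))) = -595/207272637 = -0.00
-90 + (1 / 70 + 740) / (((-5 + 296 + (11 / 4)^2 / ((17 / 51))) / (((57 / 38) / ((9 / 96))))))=-3059774 / 58555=-52.25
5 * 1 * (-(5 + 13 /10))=-63 /2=-31.50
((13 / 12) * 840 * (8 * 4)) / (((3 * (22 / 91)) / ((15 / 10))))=662480 / 11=60225.45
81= 81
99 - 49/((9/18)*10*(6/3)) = 941/10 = 94.10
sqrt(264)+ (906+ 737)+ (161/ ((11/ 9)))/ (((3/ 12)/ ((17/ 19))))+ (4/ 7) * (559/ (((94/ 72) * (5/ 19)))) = 3060.43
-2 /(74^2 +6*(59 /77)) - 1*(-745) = 157197158 /211003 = 745.00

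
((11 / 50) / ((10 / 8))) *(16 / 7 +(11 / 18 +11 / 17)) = 83501 / 133875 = 0.62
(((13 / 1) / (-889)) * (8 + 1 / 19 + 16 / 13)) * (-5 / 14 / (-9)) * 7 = -11465 / 304038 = -0.04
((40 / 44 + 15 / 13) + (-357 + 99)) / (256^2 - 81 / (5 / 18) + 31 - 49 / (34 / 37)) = -6221830 / 1585548679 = -0.00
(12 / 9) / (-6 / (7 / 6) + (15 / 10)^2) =-112 / 243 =-0.46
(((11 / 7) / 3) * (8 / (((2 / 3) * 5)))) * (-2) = -88 / 35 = -2.51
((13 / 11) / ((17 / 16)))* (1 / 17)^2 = 208 / 54043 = 0.00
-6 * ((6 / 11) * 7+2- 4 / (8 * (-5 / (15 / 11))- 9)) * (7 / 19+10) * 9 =-79699896 / 24035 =-3315.99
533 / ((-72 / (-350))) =93275 / 36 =2590.97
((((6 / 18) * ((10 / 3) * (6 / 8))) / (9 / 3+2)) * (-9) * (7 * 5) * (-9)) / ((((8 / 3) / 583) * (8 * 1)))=1652805 / 128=12912.54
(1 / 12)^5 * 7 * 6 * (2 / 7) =1 / 20736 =0.00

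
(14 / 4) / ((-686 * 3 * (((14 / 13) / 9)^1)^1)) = -39 / 2744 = -0.01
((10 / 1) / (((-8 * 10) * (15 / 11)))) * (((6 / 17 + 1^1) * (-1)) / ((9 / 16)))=506 / 2295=0.22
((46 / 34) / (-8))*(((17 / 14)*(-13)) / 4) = 299 / 448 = 0.67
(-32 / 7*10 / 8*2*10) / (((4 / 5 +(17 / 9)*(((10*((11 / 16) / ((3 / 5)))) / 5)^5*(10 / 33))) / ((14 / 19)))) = -859963392000 / 377626136599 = -2.28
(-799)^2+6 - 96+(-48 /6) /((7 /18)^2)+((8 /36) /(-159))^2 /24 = 384258014492251 /602041734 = 638258.10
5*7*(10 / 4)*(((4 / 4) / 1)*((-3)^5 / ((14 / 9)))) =-54675 / 4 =-13668.75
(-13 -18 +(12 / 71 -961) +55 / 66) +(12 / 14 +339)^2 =114511.88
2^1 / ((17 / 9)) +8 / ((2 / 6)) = 426 / 17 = 25.06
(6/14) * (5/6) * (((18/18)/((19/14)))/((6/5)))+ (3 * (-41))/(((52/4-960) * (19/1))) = 24413/107958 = 0.23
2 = 2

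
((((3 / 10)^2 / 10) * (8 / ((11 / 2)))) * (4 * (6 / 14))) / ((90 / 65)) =156 / 9625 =0.02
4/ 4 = 1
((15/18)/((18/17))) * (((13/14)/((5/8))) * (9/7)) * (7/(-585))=-17/945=-0.02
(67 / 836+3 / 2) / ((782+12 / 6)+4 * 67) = 1321 / 879472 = 0.00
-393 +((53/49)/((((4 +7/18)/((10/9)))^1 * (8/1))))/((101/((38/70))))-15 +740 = 1817234215/5473594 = 332.00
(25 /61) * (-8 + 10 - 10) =-200 /61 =-3.28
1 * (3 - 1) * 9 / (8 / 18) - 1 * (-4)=89 / 2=44.50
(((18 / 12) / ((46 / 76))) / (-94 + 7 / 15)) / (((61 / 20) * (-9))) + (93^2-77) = 16873203848 / 1968409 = 8572.00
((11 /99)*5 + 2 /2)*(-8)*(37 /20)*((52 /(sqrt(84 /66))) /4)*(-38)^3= 52786864*sqrt(154) /45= 14557061.22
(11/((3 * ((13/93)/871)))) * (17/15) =25893.27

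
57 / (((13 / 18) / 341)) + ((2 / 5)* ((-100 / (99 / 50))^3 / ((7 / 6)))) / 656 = 32395156263686 / 1206728523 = 26845.44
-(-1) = 1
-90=-90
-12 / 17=-0.71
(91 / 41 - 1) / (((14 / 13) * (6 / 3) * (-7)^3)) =-325 / 196882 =-0.00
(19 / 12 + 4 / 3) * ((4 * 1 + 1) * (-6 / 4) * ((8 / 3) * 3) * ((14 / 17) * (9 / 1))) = -22050 / 17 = -1297.06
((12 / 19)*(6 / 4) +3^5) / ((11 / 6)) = 27810 / 209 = 133.06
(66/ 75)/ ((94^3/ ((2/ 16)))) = 11/ 83058400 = 0.00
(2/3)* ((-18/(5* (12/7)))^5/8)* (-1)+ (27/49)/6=68506983/19600000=3.50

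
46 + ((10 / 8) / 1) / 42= 7733 / 168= 46.03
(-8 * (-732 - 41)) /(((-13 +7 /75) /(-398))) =190694.63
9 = 9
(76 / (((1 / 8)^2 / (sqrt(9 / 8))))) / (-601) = -3648*sqrt(2) / 601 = -8.58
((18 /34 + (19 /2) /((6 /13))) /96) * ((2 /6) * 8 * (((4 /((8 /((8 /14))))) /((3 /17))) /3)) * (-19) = -81833 /13608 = -6.01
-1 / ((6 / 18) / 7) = -21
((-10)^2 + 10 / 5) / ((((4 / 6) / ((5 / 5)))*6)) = 51 / 2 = 25.50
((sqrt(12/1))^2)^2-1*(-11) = 155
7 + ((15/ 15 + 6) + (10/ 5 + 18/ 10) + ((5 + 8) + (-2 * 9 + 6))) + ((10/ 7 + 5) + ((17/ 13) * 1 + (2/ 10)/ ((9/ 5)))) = 109121/ 4095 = 26.65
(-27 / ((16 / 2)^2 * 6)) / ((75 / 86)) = -129 / 1600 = -0.08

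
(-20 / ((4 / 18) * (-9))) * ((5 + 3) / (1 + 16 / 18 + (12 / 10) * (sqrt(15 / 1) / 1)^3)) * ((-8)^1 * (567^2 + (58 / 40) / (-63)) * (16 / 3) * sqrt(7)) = -1018140392448 * sqrt(105) / 250327 + 320525679104 * sqrt(7) / 750981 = -40547593.33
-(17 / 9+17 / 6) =-85 / 18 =-4.72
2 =2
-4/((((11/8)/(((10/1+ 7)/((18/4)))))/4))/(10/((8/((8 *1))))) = -2176/495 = -4.40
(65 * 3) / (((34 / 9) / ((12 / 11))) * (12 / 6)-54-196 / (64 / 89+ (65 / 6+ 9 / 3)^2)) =-3240212625 / 799160743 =-4.05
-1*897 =-897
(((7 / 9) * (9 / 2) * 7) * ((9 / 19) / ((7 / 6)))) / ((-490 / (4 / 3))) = -18 / 665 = -0.03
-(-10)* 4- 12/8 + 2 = 81/2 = 40.50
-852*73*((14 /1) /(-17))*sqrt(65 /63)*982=51090418.55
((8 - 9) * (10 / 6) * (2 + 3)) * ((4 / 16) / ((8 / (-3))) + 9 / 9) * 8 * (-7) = 422.92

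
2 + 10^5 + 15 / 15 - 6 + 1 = 99998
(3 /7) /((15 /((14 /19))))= 2 /95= 0.02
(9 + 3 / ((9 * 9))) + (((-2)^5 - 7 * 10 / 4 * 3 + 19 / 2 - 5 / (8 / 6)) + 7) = -6773 / 108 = -62.71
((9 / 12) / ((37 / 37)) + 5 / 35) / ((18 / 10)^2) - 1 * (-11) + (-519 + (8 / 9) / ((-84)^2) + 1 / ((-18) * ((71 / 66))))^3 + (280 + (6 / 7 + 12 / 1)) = -25034491813314278329751611 / 179022793593003192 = -139839689.19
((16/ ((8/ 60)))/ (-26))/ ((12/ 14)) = -70/ 13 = -5.38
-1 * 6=-6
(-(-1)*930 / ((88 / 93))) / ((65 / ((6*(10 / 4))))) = 226.81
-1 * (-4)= 4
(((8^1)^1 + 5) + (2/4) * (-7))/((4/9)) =171/8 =21.38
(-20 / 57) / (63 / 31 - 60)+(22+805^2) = 648047.01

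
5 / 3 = 1.67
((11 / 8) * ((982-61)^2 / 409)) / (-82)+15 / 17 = -154596507 / 4561168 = -33.89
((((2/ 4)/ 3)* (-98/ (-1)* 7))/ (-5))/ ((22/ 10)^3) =-8575/ 3993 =-2.15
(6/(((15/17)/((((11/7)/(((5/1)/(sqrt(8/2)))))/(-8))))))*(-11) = 2057/350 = 5.88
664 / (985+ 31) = 83 / 127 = 0.65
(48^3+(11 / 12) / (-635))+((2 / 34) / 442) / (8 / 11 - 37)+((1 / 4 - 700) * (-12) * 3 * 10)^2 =241623616335061149779 / 3807569220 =63458758692.00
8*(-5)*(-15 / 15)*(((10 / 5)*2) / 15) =32 / 3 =10.67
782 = 782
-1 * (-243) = 243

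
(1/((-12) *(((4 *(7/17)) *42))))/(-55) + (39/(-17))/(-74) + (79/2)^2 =761736435373/488204640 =1560.28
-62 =-62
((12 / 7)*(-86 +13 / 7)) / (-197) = 7068 / 9653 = 0.73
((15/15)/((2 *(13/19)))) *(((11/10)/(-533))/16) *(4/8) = -0.00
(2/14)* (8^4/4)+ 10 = 1094/7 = 156.29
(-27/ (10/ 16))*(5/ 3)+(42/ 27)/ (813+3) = -264377/ 3672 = -72.00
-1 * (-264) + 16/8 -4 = 262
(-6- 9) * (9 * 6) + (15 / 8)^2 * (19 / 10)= -102825 / 128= -803.32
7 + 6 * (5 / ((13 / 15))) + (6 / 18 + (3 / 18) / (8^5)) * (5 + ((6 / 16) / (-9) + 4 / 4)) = 2674591555 / 61341696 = 43.60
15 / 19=0.79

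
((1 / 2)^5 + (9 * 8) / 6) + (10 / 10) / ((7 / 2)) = 2759 / 224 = 12.32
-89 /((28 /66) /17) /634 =-49929 /8876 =-5.63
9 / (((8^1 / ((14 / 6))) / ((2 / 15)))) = 7 / 20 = 0.35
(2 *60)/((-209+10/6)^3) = -405/30080231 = -0.00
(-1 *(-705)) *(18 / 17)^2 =228420 / 289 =790.38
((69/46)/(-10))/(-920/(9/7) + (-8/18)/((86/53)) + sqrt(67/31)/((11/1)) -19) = 549153 * sqrt(2077)/674108155633040 + 137605026141/674108155633040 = 0.00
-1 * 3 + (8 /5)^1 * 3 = 9 /5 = 1.80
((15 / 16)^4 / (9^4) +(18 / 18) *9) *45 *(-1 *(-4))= 238881845 / 147456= 1620.02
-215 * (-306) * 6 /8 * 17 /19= 1677645 /38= 44148.55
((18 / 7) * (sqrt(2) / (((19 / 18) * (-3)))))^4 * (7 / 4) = 136048896 / 44700103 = 3.04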